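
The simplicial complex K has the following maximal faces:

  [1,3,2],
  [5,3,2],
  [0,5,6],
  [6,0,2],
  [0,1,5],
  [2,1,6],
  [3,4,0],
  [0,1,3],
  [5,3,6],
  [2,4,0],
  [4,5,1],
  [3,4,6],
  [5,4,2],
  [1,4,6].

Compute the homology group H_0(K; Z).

Order the vertices as 0 < 1 < 2 < 3 < 4 < 5 < 6. Listing each simplex with vertices in this order, K has dimension 2 with simplices:

  0-simplices (7): [0], [1], [2], [3], [4], [5], [6]
  1-simplices (21): [0,1], [0,2], [0,3], [0,4], [0,5], [0,6], [1,2], [1,3], [1,4], [1,5], [1,6], [2,3], [2,4], [2,5], [2,6], [3,4], [3,5], [3,6], [4,5], [4,6], [5,6]
  2-simplices (14): [0,1,3], [0,1,5], [0,2,4], [0,2,6], [0,3,4], [0,5,6], [1,2,3], [1,2,6], [1,4,5], [1,4,6], [2,3,5], [2,4,5], [3,4,6], [3,5,6]

so the chain groups are C_0 ≅ Z^7, C_1 ≅ Z^21, C_2 ≅ Z^14.

Boundary ∂_1: C_1 → C_0 sends each edge [p,q] (with p < q) to q − p. For instance
  ∂[0,2] = [2] − [0].
The 7×21 boundary matrix has rank 6 and Smith normal form diag(1,1,1,1,1,1).

The boundary map ∂_2: C_2 → C_1 maps a triangle to the signed sum of its edges. For instance
  ∂[3,5,6] = [5,6] − [3,6] + [3,5],
  ∂[1,2,6] = [2,6] − [1,6] + [1,2].
This gives a 21×14 integer matrix of rank 13; reducing to Smith normal form yields diagonal entries (1,1,1,1,1,1,1,1,1,1,1,1,1).

Reading off H_k = ker ∂_k / im ∂_{k+1}:

  H_0: rank C_0 − rank ∂_1 = 7 − 6 = 1, and the invariant factors of ∂_1 are all 1, so H_0 ≅ Z.

H_0 = Z.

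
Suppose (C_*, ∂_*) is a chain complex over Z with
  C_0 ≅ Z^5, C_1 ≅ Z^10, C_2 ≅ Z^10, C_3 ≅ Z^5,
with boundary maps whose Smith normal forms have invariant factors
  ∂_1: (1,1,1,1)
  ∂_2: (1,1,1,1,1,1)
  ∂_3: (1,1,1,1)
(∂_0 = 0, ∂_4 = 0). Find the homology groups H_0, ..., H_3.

H_0: b_0 = 5 − 0 − 4 = 1; torsion from ∂_1 factors > 1: none. So H_0 = Z.
H_1: b_1 = 10 − 4 − 6 = 0; torsion from ∂_2 factors > 1: none. So H_1 = 0.
H_2: b_2 = 10 − 6 − 4 = 0; torsion from ∂_3 factors > 1: none. So H_2 = 0.
H_3: b_3 = 5 − 4 − 0 = 1; torsion from ∂_4 factors > 1: none. So H_3 = Z.

H_0 = Z,  H_1 = 0,  H_2 = 0,  H_3 = Z.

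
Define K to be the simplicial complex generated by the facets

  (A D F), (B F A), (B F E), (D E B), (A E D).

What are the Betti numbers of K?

We work with the vertex ordering A < B < D < E < F. The simplices of K, each written with vertices in increasing order, are:

  0-simplices (5): A, B, D, E, F
  1-simplices (10): AB, AD, AE, AF, BD, BE, BF, DE, DF, EF
  2-simplices (5): ABF, ADE, ADF, BDE, BEF

Hence C_0 ≅ Z^5, C_1 ≅ Z^10, C_2 ≅ Z^5.

∂_1: C_1 → C_0 is given by ∂[p,q] = [q] − [p]. For instance
  ∂DF = F − D.
The resulting 5×10 matrix has rank 4, and its Smith normal form has invariant factors (1,1,1,1).

Boundary ∂_2: C_2 → C_1 maps a triangle to the signed sum of its edges. For instance
  ∂ABF = BF − AF + AB,
  ∂BEF = EF − BF + BE.
As a 10×5 matrix over Z this has rank 5, with invariant factors (1,1,1,1,1).

Reading off H_k = ker ∂_k / im ∂_{k+1}:

  H_0: rank C_0 − rank ∂_1 = 5 − 4 = 1, and the invariant factors of ∂_1 are all 1, so H_0 ≅ Z.
  H_1: rank ker ∂_1 − rank ∂_2 = (10 − 4) − 5 = 1, and the invariant factors of ∂_2 are all 1, so H_1 ≅ Z.
  H_2: rank ker ∂_2 − rank ∂_3 = (5 − 5) − 0 = 0, and there is no ∂_3, so H_2 ≅ 0.

As a check, the Euler characteristic is 5 − 10 + 5 = 0, which agrees with 1 − 1 + 0 = 0.
(K is a triangulation of the Möbius band.)

Hence the Betti numbers are b_0 = 1, b_1 = 1, b_2 = 0.

b_0 = 1, b_1 = 1, b_2 = 0.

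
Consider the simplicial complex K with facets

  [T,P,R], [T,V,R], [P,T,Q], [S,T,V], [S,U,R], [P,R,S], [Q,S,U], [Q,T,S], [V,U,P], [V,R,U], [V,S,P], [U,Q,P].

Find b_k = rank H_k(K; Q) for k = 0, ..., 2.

b_0 = 1, b_1 = 0, b_2 = 0.

Fix the vertex order P < Q < R < S < T < U < V and write every simplex with vertices in increasing order. Then dim K = 2 and the simplices of K are:

  0-simplices (7): P, Q, R, S, T, U, V
  1-simplices (18): PQ, PR, PS, PT, PU, PV, QS, QT, QU, RS, RT, RU, RV, ST, SU, SV, TV, UV
  2-simplices (12): PQT, PQU, PRS, PRT, PSV, PUV, QST, QSU, RSU, RTV, RUV, STV

so the chain groups are C_0 ≅ Z^7, C_1 ≅ Z^18, C_2 ≅ Z^12.

∂_1: C_1 → C_0 sends each edge [p,q] (with p < q) to q − p. For instance
  ∂PQ = Q − P.
The 7×18 boundary matrix has rank 6 and Smith normal form diag(1,1,1,1,1,1).

The boundary map ∂_2: C_2 → C_1 maps a triangle to the signed sum of its edges. For instance
  ∂RTV = TV − RV + RT,
  ∂QST = ST − QT + QS.
As a 18×12 matrix over Z this has rank 12, with invariant factors (1,1,1,1,1,1,1,1,1,1,1,2).

Reading off H_k = ker ∂_k / im ∂_{k+1}:

  H_0: rank C_0 − rank ∂_1 = 7 − 6 = 1, and the invariant factors of ∂_1 are all 1, so H_0 ≅ Z.
  H_1: rank ker ∂_1 − rank ∂_2 = (18 − 6) − 12 = 0, and ∂_2 has invariant factor 2 > 1, so H_1 ≅ Z/2.
  H_2: rank ker ∂_2 − rank ∂_3 = (12 − 12) − 0 = 0, and there is no ∂_3, so H_2 ≅ 0.

Hence the Betti numbers are b_0 = 1, b_1 = 0, b_2 = 0.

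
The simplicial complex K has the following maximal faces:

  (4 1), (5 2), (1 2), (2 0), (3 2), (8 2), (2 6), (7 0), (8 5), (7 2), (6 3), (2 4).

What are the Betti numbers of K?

b_0 = 1, b_1 = 4.

Fix the vertex order 0 < 1 < 2 < 3 < 4 < 5 < 6 < 7 < 8 and write every simplex with vertices in increasing order. Then dim K = 1 and the simplices of K are:

  0-simplices (9): [0], [1], [2], [3], [4], [5], [6], [7], [8]
  1-simplices (12): [0,2], [0,7], [1,2], [1,4], [2,3], [2,4], [2,5], [2,6], [2,7], [2,8], [3,6], [5,8]

so the chain groups are C_0 ≅ Z^9, C_1 ≅ Z^12.

∂_1: C_1 → C_0 is given by ∂[p,q] = [q] − [p]. For instance
  ∂[2,5] = [5] − [2].
The 9×12 boundary matrix has rank 8 and Smith normal form diag(1,1,1,1,1,1,1,1).

Reading off H_k = ker ∂_k / im ∂_{k+1}:

  H_0: rank C_0 − rank ∂_1 = 9 − 8 = 1, and the invariant factors of ∂_1 are all 1, so H_0 ≅ Z.
  H_1: rank ker ∂_1 − rank ∂_2 = (12 − 8) − 0 = 4, and there is no ∂_2, so H_1 ≅ Z^4.

Hence the Betti numbers are b_0 = 1, b_1 = 4.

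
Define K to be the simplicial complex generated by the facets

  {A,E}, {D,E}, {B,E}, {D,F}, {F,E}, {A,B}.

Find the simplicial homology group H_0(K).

H_0 = Z.

Order the vertices as A < B < D < E < F. Listing each simplex with vertices in this order, K has dimension 1 with simplices:

  0-simplices (5): A, B, D, E, F
  1-simplices (6): AB, AE, BE, DE, DF, EF

so the chain groups are C_0 ≅ Z^5, C_1 ≅ Z^6.

The boundary map ∂_1: C_1 → C_0 maps an edge to its endpoints' difference, ∂[p,q] = q − p.
The resulting 5×6 matrix has rank 4, and its Smith normal form has invariant factors (1,1,1,1).

Computing H_k = (kernel of ∂_k) / (image of ∂_{k+1}):

  H_0: rank C_0 − rank ∂_1 = 5 − 4 = 1, and the invariant factors of ∂_1 are all 1, so H_0 = Z.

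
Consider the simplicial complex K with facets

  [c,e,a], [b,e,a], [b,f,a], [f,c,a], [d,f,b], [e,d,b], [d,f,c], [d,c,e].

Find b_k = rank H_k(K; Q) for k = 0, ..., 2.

Order the vertices as a < b < c < d < e < f. Listing each simplex with vertices in this order, K has dimension 2 with simplices:

  0-simplices (6): a, b, c, d, e, f
  1-simplices (12): ab, ac, ae, af, bd, be, bf, cd, ce, cf, de, df
  2-simplices (8): abe, abf, ace, acf, bde, bdf, cde, cdf

giving chain groups C_0 ≅ Z^6, C_1 ≅ Z^12, C_2 ≅ Z^8.

Boundary ∂_1: C_1 → C_0 sends each edge [p,q] (with p < q) to q − p. For instance
  ∂be = e − b.
As a 6×12 matrix over Z this has rank 5, with invariant factors (1,1,1,1,1).

The boundary map ∂_2: C_2 → C_1 maps a triangle to the signed sum of its edges. For instance
  ∂cdf = df − cf + cd,
  ∂ace = ce − ae + ac.
The 12×8 boundary matrix has rank 7 and Smith normal form diag(1,1,1,1,1,1,1).

From H_k ≅ ker(∂_k) / im(∂_{k+1}) we obtain:

  H_0: rank C_0 − rank ∂_1 = 6 − 5 = 1, and the invariant factors of ∂_1 are all 1, so H_0 = Z.
  H_1: rank ker ∂_1 − rank ∂_2 = (12 − 5) − 7 = 0, and the invariant factors of ∂_2 are all 1, so H_1 = 0.
  H_2: rank ker ∂_2 − rank ∂_3 = (8 − 7) − 0 = 1, and there is no ∂_3, so H_2 = Z.

As a check, the Euler characteristic is 6 − 12 + 8 = 2, which agrees with 1 − 0 + 1 = 2.

Hence the Betti numbers are b_0 = 1, b_1 = 0, b_2 = 1.

b_0 = 1, b_1 = 0, b_2 = 1.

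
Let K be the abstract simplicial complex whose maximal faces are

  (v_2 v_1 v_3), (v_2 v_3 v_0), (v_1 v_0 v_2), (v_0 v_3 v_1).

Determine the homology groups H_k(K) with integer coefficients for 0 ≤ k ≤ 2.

We work with the vertex ordering v_0 < v_1 < v_2 < v_3. The simplices of K, each written with vertices in increasing order, are:

  0-simplices (4): [v_0], [v_1], [v_2], [v_3]
  1-simplices (6): [v_0,v_1], [v_0,v_2], [v_0,v_3], [v_1,v_2], [v_1,v_3], [v_2,v_3]
  2-simplices (4): [v_0,v_1,v_2], [v_0,v_1,v_3], [v_0,v_2,v_3], [v_1,v_2,v_3]

Hence C_0 ≅ Z^4, C_1 ≅ Z^6, C_2 ≅ Z^4.

Boundary ∂_1: C_1 → C_0 is given by ∂[p,q] = [q] − [p]. For instance
  ∂[v_0,v_3] = [v_3] − [v_0].
The 4×6 boundary matrix has rank 3 and Smith normal form diag(1,1,1).

∂_2: C_2 → C_1 maps a triangle to the signed sum of its edges. For instance
  ∂[v_0,v_1,v_3] = [v_1,v_3] − [v_0,v_3] + [v_0,v_1],
  ∂[v_0,v_2,v_3] = [v_2,v_3] − [v_0,v_3] + [v_0,v_2].
This gives a 6×4 integer matrix of rank 3; reducing to Smith normal form yields diagonal entries (1,1,1).

From H_k ≅ ker(∂_k) / im(∂_{k+1}) we obtain:

  H_0: rank C_0 − rank ∂_1 = 4 − 3 = 1, and the invariant factors of ∂_1 are all 1, so H_0 ≅ Z.
  H_1: rank ker ∂_1 − rank ∂_2 = (6 − 3) − 3 = 0, and the invariant factors of ∂_2 are all 1, so H_1 ≅ 0.
  H_2: rank ker ∂_2 − rank ∂_3 = (4 − 3) − 0 = 1, and there is no ∂_3, so H_2 ≅ Z.

(K is a triangulation of the 2-sphere S^2.)

H_0 ≅ Z,  H_1 = 0,  H_2 ≅ Z.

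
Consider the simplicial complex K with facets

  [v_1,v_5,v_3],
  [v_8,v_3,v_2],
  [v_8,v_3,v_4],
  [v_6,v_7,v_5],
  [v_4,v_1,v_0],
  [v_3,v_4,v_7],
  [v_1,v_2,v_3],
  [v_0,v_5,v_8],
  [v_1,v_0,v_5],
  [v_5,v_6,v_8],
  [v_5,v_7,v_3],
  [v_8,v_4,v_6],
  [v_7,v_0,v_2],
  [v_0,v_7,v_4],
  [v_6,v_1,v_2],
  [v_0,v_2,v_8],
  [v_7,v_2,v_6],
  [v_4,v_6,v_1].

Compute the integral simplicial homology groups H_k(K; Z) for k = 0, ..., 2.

H_0 = Z,  H_1 = Z^2,  H_2 = Z.

Order the vertices as v_0 < v_1 < v_2 < v_3 < v_4 < v_5 < v_6 < v_7 < v_8. Listing each simplex with vertices in this order, K has dimension 2 with simplices:

  0-simplices (9): [v_0], [v_1], [v_2], [v_3], [v_4], [v_5], [v_6], [v_7], [v_8]
  1-simplices (27): (27 of them)
  2-simplices (18): (18 of them)

so the chain groups are C_0 ≅ Z^9, C_1 ≅ Z^27, C_2 ≅ Z^18.

The boundary map ∂_1: C_1 → C_0 sends each edge [p,q] (with p < q) to q − p. For instance
  ∂[v_4,v_6] = [v_6] − [v_4].
As a 9×27 matrix over Z this has rank 8, with invariant factors (1,1,1,1,1,1,1,1).

Boundary ∂_2: C_2 → C_1 acts by ∂[p,q,r] = [q,r] − [p,r] + [p,q]. For instance
  ∂[v_4,v_6,v_8] = [v_6,v_8] − [v_4,v_8] + [v_4,v_6],
  ∂[v_0,v_2,v_7] = [v_2,v_7] − [v_0,v_7] + [v_0,v_2].
This gives a 27×18 integer matrix of rank 17; reducing to Smith normal form yields diagonal entries (1,1,1,1,1,1,1,1,1,1,1,1,1,1,1,1,1).

Reading off H_k = ker ∂_k / im ∂_{k+1}:

  H_0: rank C_0 − rank ∂_1 = 9 − 8 = 1, and the invariant factors of ∂_1 are all 1, so H_0 = Z.
  H_1: rank ker ∂_1 − rank ∂_2 = (27 − 8) − 17 = 2, and the invariant factors of ∂_2 are all 1, so H_1 = Z^2.
  H_2: rank ker ∂_2 − rank ∂_3 = (18 − 17) − 0 = 1, and there is no ∂_3, so H_2 = Z.

(K is a triangulation of the torus T^2.)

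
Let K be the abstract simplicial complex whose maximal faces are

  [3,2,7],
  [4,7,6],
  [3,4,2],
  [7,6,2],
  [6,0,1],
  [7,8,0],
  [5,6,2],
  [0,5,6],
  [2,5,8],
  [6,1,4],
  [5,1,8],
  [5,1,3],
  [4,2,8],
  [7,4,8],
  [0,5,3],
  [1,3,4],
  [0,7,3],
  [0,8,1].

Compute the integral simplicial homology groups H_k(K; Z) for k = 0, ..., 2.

H_0 = Z,  H_1 = Z ⊕ Z/2Z,  H_2 = 0.

Fix the vertex order 0 < 1 < 2 < 3 < 4 < 5 < 6 < 7 < 8 and write every simplex with vertices in increasing order. Then dim K = 2 and the simplices of K are:

  0-simplices (9): [0], [1], [2], [3], [4], [5], [6], [7], [8]
  1-simplices (27): (27 of them)
  2-simplices (18): [0,1,6], [0,1,8], [0,3,5], [0,3,7], [0,5,6], [0,7,8], [1,3,4], [1,3,5], [1,4,6], [1,5,8], [2,3,4], [2,3,7], [2,4,8], [2,5,6], [2,5,8], [2,6,7], [4,6,7], [4,7,8]

so the chain groups are C_0 ≅ Z^9, C_1 ≅ Z^27, C_2 ≅ Z^18.

Boundary ∂_1: C_1 → C_0 sends each edge [p,q] (with p < q) to q − p. For instance
  ∂[3,7] = [7] − [3].
As a 9×27 matrix over Z this has rank 8, with invariant factors (1,1,1,1,1,1,1,1).

Boundary ∂_2: C_2 → C_1 maps a triangle to the signed sum of its edges. For instance
  ∂[1,3,4] = [3,4] − [1,4] + [1,3],
  ∂[1,5,8] = [5,8] − [1,8] + [1,5].
This gives a 27×18 integer matrix of rank 18; reducing to Smith normal form yields diagonal entries (1,1,1,1,1,1,1,1,1,1,1,1,1,1,1,1,1,2).

Computing H_k = (kernel of ∂_k) / (image of ∂_{k+1}):

  H_0: rank C_0 − rank ∂_1 = 9 − 8 = 1, and the invariant factors of ∂_1 are all 1, so H_0 ≅ Z.
  H_1: rank ker ∂_1 − rank ∂_2 = (27 − 8) − 18 = 1, and ∂_2 has invariant factor 2 > 1, so H_1 ≅ Z ⊕ Z/2Z.
  H_2: rank ker ∂_2 − rank ∂_3 = (18 − 18) − 0 = 0, and there is no ∂_3, so H_2 ≅ 0.

(K is a triangulation of the Klein bottle.)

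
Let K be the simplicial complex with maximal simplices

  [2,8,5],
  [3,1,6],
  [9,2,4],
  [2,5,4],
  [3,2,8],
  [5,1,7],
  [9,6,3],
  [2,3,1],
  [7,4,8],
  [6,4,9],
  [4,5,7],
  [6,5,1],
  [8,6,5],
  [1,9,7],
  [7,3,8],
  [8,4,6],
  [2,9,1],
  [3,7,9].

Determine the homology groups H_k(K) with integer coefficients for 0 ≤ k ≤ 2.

H_0 = Z,  H_1 = Z ⊕ Z/2,  H_2 = 0.

Take the total order 1 < 2 < 3 < 4 < 5 < 6 < 7 < 8 < 9 on the vertex set. Then K (dimension 2) consists of the simplices:

  0-simplices (9): [1], [2], [3], [4], [5], [6], [7], [8], [9]
  1-simplices (27): (27 of them)
  2-simplices (18): [1,2,3], [1,2,9], [1,3,6], [1,5,6], [1,5,7], [1,7,9], [2,3,8], [2,4,5], [2,4,9], [2,5,8], [3,6,9], [3,7,8], [3,7,9], [4,5,7], [4,6,8], [4,6,9], [4,7,8], [5,6,8]

Hence C_0 ≅ Z^9, C_1 ≅ Z^27, C_2 ≅ Z^18.

The boundary map ∂_1: C_1 → C_0 is given by ∂[p,q] = [q] − [p]. For instance
  ∂[4,8] = [8] − [4].
As a 9×27 matrix over Z this has rank 8, with invariant factors (1,1,1,1,1,1,1,1).

∂_2: C_2 → C_1 maps a triangle to the signed sum of its edges. For instance
  ∂[1,7,9] = [7,9] − [1,9] + [1,7],
  ∂[4,7,8] = [7,8] − [4,8] + [4,7].
The resulting 27×18 matrix has rank 18, and its Smith normal form has invariant factors (1,1,1,1,1,1,1,1,1,1,1,1,1,1,1,1,1,2).

Reading off H_k = ker ∂_k / im ∂_{k+1}:

  H_0: rank C_0 − rank ∂_1 = 9 − 8 = 1, and the invariant factors of ∂_1 are all 1, so H_0 = Z.
  H_1: rank ker ∂_1 − rank ∂_2 = (27 − 8) − 18 = 1, and ∂_2 has invariant factor 2 > 1, so H_1 = Z ⊕ Z/2.
  H_2: rank ker ∂_2 − rank ∂_3 = (18 − 18) − 0 = 0, and there is no ∂_3, so H_2 = 0.

As a check, the Euler characteristic is 9 − 27 + 18 = 0, which agrees with 1 − 1 + 0 = 0.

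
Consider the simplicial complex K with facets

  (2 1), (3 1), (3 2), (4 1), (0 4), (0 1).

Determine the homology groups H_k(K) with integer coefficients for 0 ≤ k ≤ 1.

We work with the vertex ordering 0 < 1 < 2 < 3 < 4. The simplices of K, each written with vertices in increasing order, are:

  0-simplices (5): [0], [1], [2], [3], [4]
  1-simplices (6): [0,1], [0,4], [1,2], [1,3], [1,4], [2,3]

so the chain groups are C_0 ≅ Z^5, C_1 ≅ Z^6.

The boundary map ∂_1: C_1 → C_0 maps an edge to its endpoints' difference, ∂[p,q] = q − p.
As a 5×6 matrix over Z this has rank 4, with invariant factors (1,1,1,1).

Reading off H_k = ker ∂_k / im ∂_{k+1}:

  H_0: rank C_0 − rank ∂_1 = 5 − 4 = 1, and the invariant factors of ∂_1 are all 1, so H_0 = Z.
  H_1: rank ker ∂_1 − rank ∂_2 = (6 − 4) − 0 = 2, and there is no ∂_2, so H_1 = Z^2.

H_0 ≅ Z,  H_1 ≅ Z^2.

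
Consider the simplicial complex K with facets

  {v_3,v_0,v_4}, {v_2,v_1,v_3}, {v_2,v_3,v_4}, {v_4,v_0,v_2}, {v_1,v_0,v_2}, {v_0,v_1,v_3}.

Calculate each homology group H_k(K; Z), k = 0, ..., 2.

Fix the vertex order v_0 < v_1 < v_2 < v_3 < v_4 and write every simplex with vertices in increasing order. Then dim K = 2 and the simplices of K are:

  0-simplices (5): [v_0], [v_1], [v_2], [v_3], [v_4]
  1-simplices (9): [v_0,v_1], [v_0,v_2], [v_0,v_3], [v_0,v_4], [v_1,v_2], [v_1,v_3], [v_2,v_3], [v_2,v_4], [v_3,v_4]
  2-simplices (6): [v_0,v_1,v_2], [v_0,v_1,v_3], [v_0,v_2,v_4], [v_0,v_3,v_4], [v_1,v_2,v_3], [v_2,v_3,v_4]

Hence C_0 ≅ Z^5, C_1 ≅ Z^9, C_2 ≅ Z^6.

Boundary ∂_1: C_1 → C_0 maps an edge to its endpoints' difference, ∂[p,q] = q − p. For instance
  ∂[v_2,v_4] = [v_4] − [v_2].
The 5×9 boundary matrix has rank 4 and Smith normal form diag(1,1,1,1).

∂_2: C_2 → C_1 maps a triangle to the signed sum of its edges. For instance
  ∂[v_0,v_1,v_2] = [v_1,v_2] − [v_0,v_2] + [v_0,v_1],
  ∂[v_2,v_3,v_4] = [v_3,v_4] − [v_2,v_4] + [v_2,v_3].
The resulting 9×6 matrix has rank 5, and its Smith normal form has invariant factors (1,1,1,1,1).

From H_k ≅ ker(∂_k) / im(∂_{k+1}) we obtain:

  H_0: rank C_0 − rank ∂_1 = 5 − 4 = 1, and the invariant factors of ∂_1 are all 1, so H_0 = Z.
  H_1: rank ker ∂_1 − rank ∂_2 = (9 − 4) − 5 = 0, and the invariant factors of ∂_2 are all 1, so H_1 = 0.
  H_2: rank ker ∂_2 − rank ∂_3 = (6 − 5) − 0 = 1, and there is no ∂_3, so H_2 = Z.

(K is a triangulation of the 2-sphere S^2.)

H_0 ≅ Z,  H_1 = 0,  H_2 ≅ Z.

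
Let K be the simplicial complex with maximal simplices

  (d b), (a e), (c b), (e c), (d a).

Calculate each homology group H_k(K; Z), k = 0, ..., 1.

H_0 ≅ Z,  H_1 ≅ Z.

We work with the vertex ordering a < b < c < d < e. The simplices of K, each written with vertices in increasing order, are:

  0-simplices (5): a, b, c, d, e
  1-simplices (5): ad, ae, bc, bd, ce

so the chain groups are C_0 ≅ Z^5, C_1 ≅ Z^5.

The boundary map ∂_1: C_1 → C_0 is given by ∂[p,q] = [q] − [p]. For instance
  ∂ce = e − c.
The 5×5 boundary matrix has rank 4 and Smith normal form diag(1,1,1,1).

From H_k ≅ ker(∂_k) / im(∂_{k+1}) we obtain:

  H_0: rank C_0 − rank ∂_1 = 5 − 4 = 1, and the invariant factors of ∂_1 are all 1, so H_0 ≅ Z.
  H_1: rank ker ∂_1 − rank ∂_2 = (5 − 4) − 0 = 1, and there is no ∂_2, so H_1 ≅ Z.

As a check, the Euler characteristic is 5 − 5 = 0, which agrees with 1 − 1 = 0.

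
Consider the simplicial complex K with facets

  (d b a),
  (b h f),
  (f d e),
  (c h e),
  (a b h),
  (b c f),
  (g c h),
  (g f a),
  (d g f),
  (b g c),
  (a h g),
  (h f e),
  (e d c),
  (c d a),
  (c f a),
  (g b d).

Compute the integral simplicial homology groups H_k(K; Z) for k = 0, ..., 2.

H_0 = Z,  H_1 = Z^2,  H_2 = Z.

We work with the vertex ordering a < b < c < d < e < f < g < h. The simplices of K, each written with vertices in increasing order, are:

  0-simplices (8): a, b, c, d, e, f, g, h
  1-simplices (24): ab, ac, ad, af, ag, ah, bc, bd, bf, bg, bh, cd, ce, cf, cg, ch, de, df, dg, ef, eh, fg, fh, gh
  2-simplices (16): abd, abh, acd, acf, afg, agh, bcf, bcg, bdg, bfh, cde, ceh, cgh, def, dfg, efh

Hence C_0 ≅ Z^8, C_1 ≅ Z^24, C_2 ≅ Z^16.

∂_1: C_1 → C_0 maps an edge to its endpoints' difference, ∂[p,q] = q − p.
As a 8×24 matrix over Z this has rank 7, with invariant factors (1,1,1,1,1,1,1).

Boundary ∂_2: C_2 → C_1 sends each 2-simplex [p,q,r] to [q,r] − [p,r] + [p,q]. For instance
  ∂agh = gh − ah + ag,
  ∂cgh = gh − ch + cg.
The resulting 24×16 matrix has rank 15, and its Smith normal form has invariant factors (1,1,1,1,1,1,1,1,1,1,1,1,1,1,1).

From H_k ≅ ker(∂_k) / im(∂_{k+1}) we obtain:

  H_0: rank C_0 − rank ∂_1 = 8 − 7 = 1, and the invariant factors of ∂_1 are all 1, so H_0 = Z.
  H_1: rank ker ∂_1 − rank ∂_2 = (24 − 7) − 15 = 2, and the invariant factors of ∂_2 are all 1, so H_1 = Z^2.
  H_2: rank ker ∂_2 − rank ∂_3 = (16 − 15) − 0 = 1, and there is no ∂_3, so H_2 = Z.

As a check, the Euler characteristic is 8 − 24 + 16 = 0, which agrees with 1 − 2 + 1 = 0.
(K is a triangulation of the torus T^2.)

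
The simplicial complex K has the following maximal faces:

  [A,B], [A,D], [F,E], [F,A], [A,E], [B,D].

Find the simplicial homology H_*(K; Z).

Order the vertices as A < B < D < E < F. Listing each simplex with vertices in this order, K has dimension 1 with simplices:

  0-simplices (5): A, B, D, E, F
  1-simplices (6): AB, AD, AE, AF, BD, EF

Hence C_0 ≅ Z^5, C_1 ≅ Z^6.

∂_1: C_1 → C_0 sends each edge [p,q] (with p < q) to q − p. For instance
  ∂EF = F − E.
As a 5×6 matrix over Z this has rank 4, with invariant factors (1,1,1,1).

From H_k ≅ ker(∂_k) / im(∂_{k+1}) we obtain:

  H_0: rank C_0 − rank ∂_1 = 5 − 4 = 1, and the invariant factors of ∂_1 are all 1, so H_0 ≅ Z.
  H_1: rank ker ∂_1 − rank ∂_2 = (6 − 4) − 0 = 2, and there is no ∂_2, so H_1 ≅ Z^2.

As a check, the Euler characteristic is 5 − 6 = -1, which agrees with 1 − 2 = -1.

H_0 = Z,  H_1 = Z^2.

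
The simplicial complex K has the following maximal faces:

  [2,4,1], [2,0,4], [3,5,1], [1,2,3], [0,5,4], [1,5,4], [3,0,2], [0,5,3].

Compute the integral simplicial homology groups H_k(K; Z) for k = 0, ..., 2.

H_0 ≅ Z,  H_1 = 0,  H_2 ≅ Z.

K has 6 vertices, 12 edges, 8 triangles.
rank ∂_0 = 0, rank ∂_1 = 5 ⇒ b_0 = 6 − 0 − 5 = 1; all invariant factors of ∂_1 are 1 so no torsion. So H_0 = Z.
rank ∂_1 = 5, rank ∂_2 = 7 ⇒ b_1 = 12 − 5 − 7 = 0; all invariant factors of ∂_2 are 1 so no torsion. So H_1 = 0.
rank ∂_2 = 7, rank ∂_3 = 0 ⇒ b_2 = 8 − 7 − 0 = 1. So H_2 = Z.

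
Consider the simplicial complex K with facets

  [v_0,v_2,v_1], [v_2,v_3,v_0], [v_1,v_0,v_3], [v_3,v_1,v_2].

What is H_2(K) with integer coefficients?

H_2 ≅ Z.

K has 4 vertices, 6 edges, 4 triangles.
rank ∂_2 = 3, rank ∂_3 = 0 ⇒ b_2 = 4 − 3 − 0 = 1. So H_2 ≅ Z.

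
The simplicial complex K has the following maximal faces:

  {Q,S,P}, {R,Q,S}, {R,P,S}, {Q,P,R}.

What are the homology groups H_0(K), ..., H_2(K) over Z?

H_0 = Z,  H_1 = 0,  H_2 = Z.

K has 4 vertices, 6 edges, 4 triangles.
rank ∂_0 = 0, rank ∂_1 = 3 ⇒ b_0 = 4 − 0 − 3 = 1; all invariant factors of ∂_1 are 1 so no torsion. So H_0 ≅ Z.
rank ∂_1 = 3, rank ∂_2 = 3 ⇒ b_1 = 6 − 3 − 3 = 0; all invariant factors of ∂_2 are 1 so no torsion. So H_1 ≅ 0.
rank ∂_2 = 3, rank ∂_3 = 0 ⇒ b_2 = 4 − 3 − 0 = 1. So H_2 ≅ Z.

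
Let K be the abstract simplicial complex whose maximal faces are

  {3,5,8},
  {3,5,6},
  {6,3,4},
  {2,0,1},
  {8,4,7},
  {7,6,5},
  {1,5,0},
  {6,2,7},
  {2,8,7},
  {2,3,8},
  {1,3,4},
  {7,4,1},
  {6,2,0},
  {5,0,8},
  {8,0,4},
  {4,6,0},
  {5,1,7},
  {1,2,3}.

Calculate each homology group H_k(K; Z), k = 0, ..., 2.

H_0 ≅ Z,  H_1 ≅ Z^2,  H_2 ≅ Z.

We work with the vertex ordering 0 < 1 < 2 < 3 < 4 < 5 < 6 < 7 < 8. The simplices of K, each written with vertices in increasing order, are:

  0-simplices (9): [0], [1], [2], [3], [4], [5], [6], [7], [8]
  1-simplices (27): (27 of them)
  2-simplices (18): [0,1,2], [0,1,5], [0,2,6], [0,4,6], [0,4,8], [0,5,8], [1,2,3], [1,3,4], [1,4,7], [1,5,7], [2,3,8], [2,6,7], [2,7,8], [3,4,6], [3,5,6], [3,5,8], [4,7,8], [5,6,7]

giving chain groups C_0 ≅ Z^9, C_1 ≅ Z^27, C_2 ≅ Z^18.

Boundary ∂_1: C_1 → C_0 maps an edge to its endpoints' difference, ∂[p,q] = q − p.
The 9×27 boundary matrix has rank 8 and Smith normal form diag(1,1,1,1,1,1,1,1).

∂_2: C_2 → C_1 maps a triangle to the signed sum of its edges. For instance
  ∂[2,3,8] = [3,8] − [2,8] + [2,3],
  ∂[0,4,6] = [4,6] − [0,6] + [0,4].
As a 27×18 matrix over Z this has rank 17, with invariant factors (1,1,1,1,1,1,1,1,1,1,1,1,1,1,1,1,1).

Now H_k = ker ∂_k / im ∂_{k+1}, so:

  H_0: rank C_0 − rank ∂_1 = 9 − 8 = 1, and the invariant factors of ∂_1 are all 1, so H_0 = Z.
  H_1: rank ker ∂_1 − rank ∂_2 = (27 − 8) − 17 = 2, and the invariant factors of ∂_2 are all 1, so H_1 = Z^2.
  H_2: rank ker ∂_2 − rank ∂_3 = (18 − 17) − 0 = 1, and there is no ∂_3, so H_2 = Z.

As a check, the Euler characteristic is 9 − 27 + 18 = 0, which agrees with 1 − 2 + 1 = 0.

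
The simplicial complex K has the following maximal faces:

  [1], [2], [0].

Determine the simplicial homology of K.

Take the total order 0 < 1 < 2 on the vertex set. Then K (dimension 0) consists of the simplices:

  0-simplices (3): [0], [1], [2]

Hence C_0 ≅ Z^3.

From H_k ≅ ker(∂_k) / im(∂_{k+1}) we obtain:

  H_0: rank C_0 − rank ∂_1 = 3 − 0 = 3, and there is no ∂_1, so H_0 = Z^3.

H_0 = Z^3.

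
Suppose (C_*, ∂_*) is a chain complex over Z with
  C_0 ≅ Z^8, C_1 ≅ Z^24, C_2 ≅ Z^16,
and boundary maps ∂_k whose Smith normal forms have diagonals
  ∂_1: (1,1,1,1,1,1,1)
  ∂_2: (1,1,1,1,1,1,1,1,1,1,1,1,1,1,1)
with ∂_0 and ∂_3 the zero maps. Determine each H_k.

H_0 = Z,  H_1 = Z^2,  H_2 = Z.

H_0: b_0 = 8 − 0 − 7 = 1; torsion from ∂_1 factors > 1: none. So H_0 = Z.
H_1: b_1 = 24 − 7 − 15 = 2; torsion from ∂_2 factors > 1: none. So H_1 = Z^2.
H_2: b_2 = 16 − 15 − 0 = 1; torsion from ∂_3 factors > 1: none. So H_2 = Z.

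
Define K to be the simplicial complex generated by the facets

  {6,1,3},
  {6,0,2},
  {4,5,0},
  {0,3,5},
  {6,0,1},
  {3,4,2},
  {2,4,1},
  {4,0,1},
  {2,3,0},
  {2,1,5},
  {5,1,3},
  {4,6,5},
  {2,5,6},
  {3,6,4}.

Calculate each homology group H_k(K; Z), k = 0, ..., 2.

Fix the vertex order 0 < 1 < 2 < 3 < 4 < 5 < 6 and write every simplex with vertices in increasing order. Then dim K = 2 and the simplices of K are:

  0-simplices (7): [0], [1], [2], [3], [4], [5], [6]
  1-simplices (21): [0,1], [0,2], [0,3], [0,4], [0,5], [0,6], [1,2], [1,3], [1,4], [1,5], [1,6], [2,3], [2,4], [2,5], [2,6], [3,4], [3,5], [3,6], [4,5], [4,6], [5,6]
  2-simplices (14): [0,1,4], [0,1,6], [0,2,3], [0,2,6], [0,3,5], [0,4,5], [1,2,4], [1,2,5], [1,3,5], [1,3,6], [2,3,4], [2,5,6], [3,4,6], [4,5,6]

Hence C_0 ≅ Z^7, C_1 ≅ Z^21, C_2 ≅ Z^14.

The boundary map ∂_1: C_1 → C_0 is given by ∂[p,q] = [q] − [p]. For instance
  ∂[0,2] = [2] − [0].
As a 7×21 matrix over Z this has rank 6, with invariant factors (1,1,1,1,1,1).

∂_2: C_2 → C_1 maps a triangle to the signed sum of its edges. For instance
  ∂[2,3,4] = [3,4] − [2,4] + [2,3],
  ∂[0,2,6] = [2,6] − [0,6] + [0,2].
As a 21×14 matrix over Z this has rank 13, with invariant factors (1,1,1,1,1,1,1,1,1,1,1,1,1).

Now H_k = ker ∂_k / im ∂_{k+1}, so:

  H_0: rank C_0 − rank ∂_1 = 7 − 6 = 1, and the invariant factors of ∂_1 are all 1, so H_0 = Z.
  H_1: rank ker ∂_1 − rank ∂_2 = (21 − 6) − 13 = 2, and the invariant factors of ∂_2 are all 1, so H_1 = Z^2.
  H_2: rank ker ∂_2 − rank ∂_3 = (14 − 13) − 0 = 1, and there is no ∂_3, so H_2 = Z.

(K is a triangulation of the torus T^2.)

H_0 ≅ Z,  H_1 ≅ Z^2,  H_2 ≅ Z.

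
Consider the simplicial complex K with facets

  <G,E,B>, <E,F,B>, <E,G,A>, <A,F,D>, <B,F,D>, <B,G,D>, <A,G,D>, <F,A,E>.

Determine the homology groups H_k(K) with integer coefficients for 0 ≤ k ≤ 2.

Fix the vertex order A < B < D < E < F < G and write every simplex with vertices in increasing order. Then dim K = 2 and the simplices of K are:

  0-simplices (6): A, B, D, E, F, G
  1-simplices (12): AD, AE, AF, AG, BD, BE, BF, BG, DF, DG, EF, EG
  2-simplices (8): ADF, ADG, AEF, AEG, BDF, BDG, BEF, BEG

so the chain groups are C_0 ≅ Z^6, C_1 ≅ Z^12, C_2 ≅ Z^8.

∂_1: C_1 → C_0 is given by ∂[p,q] = [q] − [p]. For instance
  ∂DG = G − D.
As a 6×12 matrix over Z this has rank 5, with invariant factors (1,1,1,1,1).

Boundary ∂_2: C_2 → C_1 acts by ∂[p,q,r] = [q,r] − [p,r] + [p,q]. For instance
  ∂ADF = DF − AF + AD,
  ∂BDF = DF − BF + BD.
The 12×8 boundary matrix has rank 7 and Smith normal form diag(1,1,1,1,1,1,1).

Now H_k = ker ∂_k / im ∂_{k+1}, so:

  H_0: rank C_0 − rank ∂_1 = 6 − 5 = 1, and the invariant factors of ∂_1 are all 1, so H_0 = Z.
  H_1: rank ker ∂_1 − rank ∂_2 = (12 − 5) − 7 = 0, and the invariant factors of ∂_2 are all 1, so H_1 = 0.
  H_2: rank ker ∂_2 − rank ∂_3 = (8 − 7) − 0 = 1, and there is no ∂_3, so H_2 = Z.

(K is a triangulation of the 2-sphere S^2.)

H_0 = Z,  H_1 = 0,  H_2 = Z.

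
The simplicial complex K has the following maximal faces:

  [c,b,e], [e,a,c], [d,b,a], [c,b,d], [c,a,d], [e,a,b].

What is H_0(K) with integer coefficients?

Take the total order a < b < c < d < e on the vertex set. Then K (dimension 2) consists of the simplices:

  0-simplices (5): a, b, c, d, e
  1-simplices (9): ab, ac, ad, ae, bc, bd, be, cd, ce
  2-simplices (6): abd, abe, acd, ace, bcd, bce

giving chain groups C_0 ≅ Z^5, C_1 ≅ Z^9, C_2 ≅ Z^6.

∂_1: C_1 → C_0 sends each edge [p,q] (with p < q) to q − p.
The resulting 5×9 matrix has rank 4, and its Smith normal form has invariant factors (1,1,1,1).

The boundary map ∂_2: C_2 → C_1 sends each 2-simplex [p,q,r] to [q,r] − [p,r] + [p,q]. For instance
  ∂bce = ce − be + bc,
  ∂abd = bd − ad + ab.
The 9×6 boundary matrix has rank 5 and Smith normal form diag(1,1,1,1,1).

Reading off H_k = ker ∂_k / im ∂_{k+1}:

  H_0: rank C_0 − rank ∂_1 = 5 − 4 = 1, and the invariant factors of ∂_1 are all 1, so H_0 = Z.

H_0 = Z.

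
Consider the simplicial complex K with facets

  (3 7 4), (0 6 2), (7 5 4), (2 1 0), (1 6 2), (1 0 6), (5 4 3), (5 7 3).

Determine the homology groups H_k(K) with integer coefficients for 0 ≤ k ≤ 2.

H_0 = Z^2,  H_1 = 0,  H_2 = Z^2.

Take the total order 0 < 1 < 2 < 3 < 4 < 5 < 6 < 7 on the vertex set. Then K (dimension 2) consists of the simplices:

  0-simplices (8): [0], [1], [2], [3], [4], [5], [6], [7]
  1-simplices (12): [0,1], [0,2], [0,6], [1,2], [1,6], [2,6], [3,4], [3,5], [3,7], [4,5], [4,7], [5,7]
  2-simplices (8): [0,1,2], [0,1,6], [0,2,6], [1,2,6], [3,4,5], [3,4,7], [3,5,7], [4,5,7]

giving chain groups C_0 ≅ Z^8, C_1 ≅ Z^12, C_2 ≅ Z^8.

Boundary ∂_1: C_1 → C_0 is given by ∂[p,q] = [q] − [p].
As a 8×12 matrix over Z this has rank 6, with invariant factors (1,1,1,1,1,1).

The boundary map ∂_2: C_2 → C_1 sends each 2-simplex [p,q,r] to [q,r] − [p,r] + [p,q]. For instance
  ∂[0,1,2] = [1,2] − [0,2] + [0,1],
  ∂[1,2,6] = [2,6] − [1,6] + [1,2].
The resulting 12×8 matrix has rank 6, and its Smith normal form has invariant factors (1,1,1,1,1,1).

From H_k ≅ ker(∂_k) / im(∂_{k+1}) we obtain:

  H_0: rank C_0 − rank ∂_1 = 8 − 6 = 2, and the invariant factors of ∂_1 are all 1, so H_0 = Z^2.
  H_1: rank ker ∂_1 − rank ∂_2 = (12 − 6) − 6 = 0, and the invariant factors of ∂_2 are all 1, so H_1 = 0.
  H_2: rank ker ∂_2 − rank ∂_3 = (8 − 6) − 0 = 2, and there is no ∂_3, so H_2 = Z^2.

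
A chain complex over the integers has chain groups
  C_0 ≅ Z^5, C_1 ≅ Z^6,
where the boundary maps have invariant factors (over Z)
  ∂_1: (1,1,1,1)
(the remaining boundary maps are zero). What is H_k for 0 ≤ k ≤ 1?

H_0: b_0 = 5 − 0 − 4 = 1; torsion from ∂_1 factors > 1: none. So H_0 = Z.
H_1: b_1 = 6 − 4 − 0 = 2; torsion from ∂_2 factors > 1: none. So H_1 = Z^2.

H_0 = Z,  H_1 = Z^2.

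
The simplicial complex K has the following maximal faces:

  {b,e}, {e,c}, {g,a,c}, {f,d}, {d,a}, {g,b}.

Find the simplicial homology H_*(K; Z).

H_0 = Z,  H_1 = Z,  H_2 = 0.

Take the total order a < b < c < d < e < f < g on the vertex set. Then K (dimension 2) consists of the simplices:

  0-simplices (7): a, b, c, d, e, f, g
  1-simplices (8): ac, ad, ag, be, bg, ce, cg, df
  2-simplices (1): acg

so the chain groups are C_0 ≅ Z^7, C_1 ≅ Z^8, C_2 ≅ Z^1.

∂_1: C_1 → C_0 maps an edge to its endpoints' difference, ∂[p,q] = q − p.
This gives a 7×8 integer matrix of rank 6; reducing to Smith normal form yields diagonal entries (1,1,1,1,1,1).

The boundary map ∂_2: C_2 → C_1 acts by ∂[p,q,r] = [q,r] − [p,r] + [p,q]. For instance
  ∂acg = cg − ag + ac.
The resulting 8×1 matrix has rank 1, and its Smith normal form has invariant factors (1).

Computing H_k = (kernel of ∂_k) / (image of ∂_{k+1}):

  H_0: rank C_0 − rank ∂_1 = 7 − 6 = 1, and the invariant factors of ∂_1 are all 1, so H_0 ≅ Z.
  H_1: rank ker ∂_1 − rank ∂_2 = (8 − 6) − 1 = 1, and the invariant factors of ∂_2 are all 1, so H_1 ≅ Z.
  H_2: rank ker ∂_2 − rank ∂_3 = (1 − 1) − 0 = 0, and there is no ∂_3, so H_2 ≅ 0.

As a check, the Euler characteristic is 7 − 8 + 1 = 0, which agrees with 1 − 1 + 0 = 0.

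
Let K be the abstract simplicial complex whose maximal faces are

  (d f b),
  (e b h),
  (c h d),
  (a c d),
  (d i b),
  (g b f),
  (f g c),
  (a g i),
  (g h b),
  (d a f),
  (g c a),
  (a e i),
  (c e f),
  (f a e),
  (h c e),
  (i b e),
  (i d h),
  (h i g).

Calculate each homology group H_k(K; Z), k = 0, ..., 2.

H_0 ≅ Z,  H_1 ≅ Z ⊕ Z/2,  H_2 = 0.

Fix the vertex order a < b < c < d < e < f < g < h < i and write every simplex with vertices in increasing order. Then dim K = 2 and the simplices of K are:

  0-simplices (9): a, b, c, d, e, f, g, h, i
  1-simplices (27): ac, ad, ae, af, ag, ai, bd, be, bf, bg, bh, bi, cd, ce, cf, cg, ch, df, dh, di, ef, eh, ei, fg, gh, gi, hi
  2-simplices (18): acd, acg, adf, aef, aei, agi, bdf, bdi, beh, bei, bfg, bgh, cdh, cef, ceh, cfg, dhi, ghi

Hence C_0 ≅ Z^9, C_1 ≅ Z^27, C_2 ≅ Z^18.

Boundary ∂_1: C_1 → C_0 sends each edge [p,q] (with p < q) to q − p. For instance
  ∂ai = i − a.
The 9×27 boundary matrix has rank 8 and Smith normal form diag(1,1,1,1,1,1,1,1).

Boundary ∂_2: C_2 → C_1 maps a triangle to the signed sum of its edges. For instance
  ∂dhi = hi − di + dh,
  ∂cfg = fg − cg + cf.
This gives a 27×18 integer matrix of rank 18; reducing to Smith normal form yields diagonal entries (1,1,1,1,1,1,1,1,1,1,1,1,1,1,1,1,1,2).

Now H_k = ker ∂_k / im ∂_{k+1}, so:

  H_0: rank C_0 − rank ∂_1 = 9 − 8 = 1, and the invariant factors of ∂_1 are all 1, so H_0 ≅ Z.
  H_1: rank ker ∂_1 − rank ∂_2 = (27 − 8) − 18 = 1, and ∂_2 has invariant factor 2 > 1, so H_1 ≅ Z ⊕ Z/2.
  H_2: rank ker ∂_2 − rank ∂_3 = (18 − 18) − 0 = 0, and there is no ∂_3, so H_2 ≅ 0.

As a check, the Euler characteristic is 9 − 27 + 18 = 0, which agrees with 1 − 1 + 0 = 0.
(K is a triangulation of the Klein bottle.)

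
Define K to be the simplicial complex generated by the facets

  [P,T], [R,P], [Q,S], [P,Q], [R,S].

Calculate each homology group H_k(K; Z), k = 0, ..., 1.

K has 5 vertices, 5 edges.
rank ∂_0 = 0, rank ∂_1 = 4 ⇒ b_0 = 5 − 0 − 4 = 1; all invariant factors of ∂_1 are 1 so no torsion. So H_0 = Z.
rank ∂_1 = 4, rank ∂_2 = 0 ⇒ b_1 = 5 − 4 − 0 = 1. So H_1 = Z.

H_0 ≅ Z,  H_1 ≅ Z.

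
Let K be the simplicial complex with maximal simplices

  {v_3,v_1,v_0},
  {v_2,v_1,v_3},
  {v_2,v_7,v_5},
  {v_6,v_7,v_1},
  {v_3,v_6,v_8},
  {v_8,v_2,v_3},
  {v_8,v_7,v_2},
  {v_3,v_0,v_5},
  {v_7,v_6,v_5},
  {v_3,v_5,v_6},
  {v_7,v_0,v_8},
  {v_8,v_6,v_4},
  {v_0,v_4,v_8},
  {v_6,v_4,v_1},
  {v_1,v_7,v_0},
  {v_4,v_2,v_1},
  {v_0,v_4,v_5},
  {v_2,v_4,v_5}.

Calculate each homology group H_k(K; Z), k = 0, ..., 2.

H_0 = Z,  H_1 = Z^2,  H_2 = Z.

Order the vertices as v_0 < v_1 < v_2 < v_3 < v_4 < v_5 < v_6 < v_7 < v_8. Listing each simplex with vertices in this order, K has dimension 2 with simplices:

  0-simplices (9): [v_0], [v_1], [v_2], [v_3], [v_4], [v_5], [v_6], [v_7], [v_8]
  1-simplices (27): (27 of them)
  2-simplices (18): (18 of them)

Hence C_0 ≅ Z^9, C_1 ≅ Z^27, C_2 ≅ Z^18.

Boundary ∂_1: C_1 → C_0 maps an edge to its endpoints' difference, ∂[p,q] = q − p. For instance
  ∂[v_6,v_8] = [v_8] − [v_6].
The 9×27 boundary matrix has rank 8 and Smith normal form diag(1,1,1,1,1,1,1,1).

∂_2: C_2 → C_1 acts by ∂[p,q,r] = [q,r] − [p,r] + [p,q]. For instance
  ∂[v_5,v_6,v_7] = [v_6,v_7] − [v_5,v_7] + [v_5,v_6],
  ∂[v_1,v_2,v_3] = [v_2,v_3] − [v_1,v_3] + [v_1,v_2].
The resulting 27×18 matrix has rank 17, and its Smith normal form has invariant factors (1,1,1,1,1,1,1,1,1,1,1,1,1,1,1,1,1).

Reading off H_k = ker ∂_k / im ∂_{k+1}:

  H_0: rank C_0 − rank ∂_1 = 9 − 8 = 1, and the invariant factors of ∂_1 are all 1, so H_0 = Z.
  H_1: rank ker ∂_1 − rank ∂_2 = (27 − 8) − 17 = 2, and the invariant factors of ∂_2 are all 1, so H_1 = Z^2.
  H_2: rank ker ∂_2 − rank ∂_3 = (18 − 17) − 0 = 1, and there is no ∂_3, so H_2 = Z.

(K is a triangulation of the torus T^2.)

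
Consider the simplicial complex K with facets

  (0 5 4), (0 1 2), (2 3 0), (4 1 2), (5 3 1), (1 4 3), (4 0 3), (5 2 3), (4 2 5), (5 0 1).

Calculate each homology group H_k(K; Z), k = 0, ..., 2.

K has 6 vertices, 15 edges, 10 triangles.
rank ∂_0 = 0, rank ∂_1 = 5 ⇒ b_0 = 6 − 0 − 5 = 1; all invariant factors of ∂_1 are 1 so no torsion. So H_0 = Z.
rank ∂_1 = 5, rank ∂_2 = 10 ⇒ b_1 = 15 − 5 − 10 = 0; ∂_2 has invariant factor(s) [2] giving torsion. So H_1 = Z/2.
rank ∂_2 = 10, rank ∂_3 = 0 ⇒ b_2 = 10 − 10 − 0 = 0. So H_2 = 0.

H_0 ≅ Z,  H_1 ≅ Z/2,  H_2 = 0.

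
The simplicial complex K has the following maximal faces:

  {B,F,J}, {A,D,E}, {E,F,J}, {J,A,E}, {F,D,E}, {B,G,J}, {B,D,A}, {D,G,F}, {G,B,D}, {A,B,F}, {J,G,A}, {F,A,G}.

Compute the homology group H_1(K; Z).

We work with the vertex ordering A < B < D < E < F < G < J. The simplices of K, each written with vertices in increasing order, are:

  0-simplices (7): A, B, D, E, F, G, J
  1-simplices (18): AB, AD, AE, AF, AG, AJ, BD, BF, BG, BJ, DE, DF, DG, EF, EJ, FG, FJ, GJ
  2-simplices (12): ABD, ABF, ADE, AEJ, AFG, AGJ, BDG, BFJ, BGJ, DEF, DFG, EFJ

so the chain groups are C_0 ≅ Z^7, C_1 ≅ Z^18, C_2 ≅ Z^12.

∂_1: C_1 → C_0 maps an edge to its endpoints' difference, ∂[p,q] = q − p.
The resulting 7×18 matrix has rank 6, and its Smith normal form has invariant factors (1,1,1,1,1,1).

The boundary map ∂_2: C_2 → C_1 sends each 2-simplex [p,q,r] to [q,r] − [p,r] + [p,q]. For instance
  ∂BDG = DG − BG + BD,
  ∂AFG = FG − AG + AF.
This gives a 18×12 integer matrix of rank 12; reducing to Smith normal form yields diagonal entries (1,1,1,1,1,1,1,1,1,1,1,2).

Now H_k = ker ∂_k / im ∂_{k+1}, so:

  H_1: rank ker ∂_1 − rank ∂_2 = (18 − 6) − 12 = 0, and ∂_2 has invariant factor 2 > 1, so H_1 ≅ Z/2.

H_1 ≅ Z/2.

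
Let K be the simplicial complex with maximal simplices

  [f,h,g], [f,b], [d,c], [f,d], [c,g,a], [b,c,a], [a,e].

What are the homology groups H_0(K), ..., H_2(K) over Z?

H_0 ≅ Z,  H_1 ≅ Z^2,  H_2 = 0.

Order the vertices as a < b < c < d < e < f < g < h. Listing each simplex with vertices in this order, K has dimension 2 with simplices:

  0-simplices (8): a, b, c, d, e, f, g, h
  1-simplices (12): ab, ac, ae, ag, bc, bf, cd, cg, df, fg, fh, gh
  2-simplices (3): abc, acg, fgh

giving chain groups C_0 ≅ Z^8, C_1 ≅ Z^12, C_2 ≅ Z^3.

The boundary map ∂_1: C_1 → C_0 is given by ∂[p,q] = [q] − [p].
As a 8×12 matrix over Z this has rank 7, with invariant factors (1,1,1,1,1,1,1).

Boundary ∂_2: C_2 → C_1 sends each 2-simplex [p,q,r] to [q,r] − [p,r] + [p,q]. For instance
  ∂fgh = gh − fh + fg,
  ∂acg = cg − ag + ac.
The resulting 12×3 matrix has rank 3, and its Smith normal form has invariant factors (1,1,1).

Now H_k = ker ∂_k / im ∂_{k+1}, so:

  H_0: rank C_0 − rank ∂_1 = 8 − 7 = 1, and the invariant factors of ∂_1 are all 1, so H_0 ≅ Z.
  H_1: rank ker ∂_1 − rank ∂_2 = (12 − 7) − 3 = 2, and the invariant factors of ∂_2 are all 1, so H_1 ≅ Z^2.
  H_2: rank ker ∂_2 − rank ∂_3 = (3 − 3) − 0 = 0, and there is no ∂_3, so H_2 ≅ 0.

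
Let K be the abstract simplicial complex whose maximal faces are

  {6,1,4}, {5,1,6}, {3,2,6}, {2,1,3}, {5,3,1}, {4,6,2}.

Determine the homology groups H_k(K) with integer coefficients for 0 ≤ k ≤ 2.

H_0 = Z,  H_1 = Z,  H_2 = 0.

We work with the vertex ordering 1 < 2 < 3 < 4 < 5 < 6. The simplices of K, each written with vertices in increasing order, are:

  0-simplices (6): [1], [2], [3], [4], [5], [6]
  1-simplices (12): [1,2], [1,3], [1,4], [1,5], [1,6], [2,3], [2,4], [2,6], [3,5], [3,6], [4,6], [5,6]
  2-simplices (6): [1,2,3], [1,3,5], [1,4,6], [1,5,6], [2,3,6], [2,4,6]

so the chain groups are C_0 ≅ Z^6, C_1 ≅ Z^12, C_2 ≅ Z^6.

Boundary ∂_1: C_1 → C_0 sends each edge [p,q] (with p < q) to q − p.
This gives a 6×12 integer matrix of rank 5; reducing to Smith normal form yields diagonal entries (1,1,1,1,1).

∂_2: C_2 → C_1 acts by ∂[p,q,r] = [q,r] − [p,r] + [p,q]. For instance
  ∂[2,3,6] = [3,6] − [2,6] + [2,3],
  ∂[1,2,3] = [2,3] − [1,3] + [1,2].
This gives a 12×6 integer matrix of rank 6; reducing to Smith normal form yields diagonal entries (1,1,1,1,1,1).

Reading off H_k = ker ∂_k / im ∂_{k+1}:

  H_0: rank C_0 − rank ∂_1 = 6 − 5 = 1, and the invariant factors of ∂_1 are all 1, so H_0 = Z.
  H_1: rank ker ∂_1 − rank ∂_2 = (12 − 5) − 6 = 1, and the invariant factors of ∂_2 are all 1, so H_1 = Z.
  H_2: rank ker ∂_2 − rank ∂_3 = (6 − 6) − 0 = 0, and there is no ∂_3, so H_2 = 0.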